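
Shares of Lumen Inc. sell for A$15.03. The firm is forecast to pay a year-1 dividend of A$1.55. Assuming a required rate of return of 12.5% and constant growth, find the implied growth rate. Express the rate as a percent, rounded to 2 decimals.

2.19%

From P₀ = D₁/(r − g), the implied growth is g = r − D₁/P₀.
g = 0.125 − 1.55/15.03 = 0.125 − 0.10313 = 0.02187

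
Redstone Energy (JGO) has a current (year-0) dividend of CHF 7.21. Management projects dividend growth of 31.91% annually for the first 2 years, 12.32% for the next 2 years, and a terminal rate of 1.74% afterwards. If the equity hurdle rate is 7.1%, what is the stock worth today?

CHF 271.65

Three-stage DDM. Project D₁…D_4; terminal Gordon value at t=4 with g = 0.0174; discount at r = 0.071.
D_1 = 9.5107
D_2 = 12.5456
D_3 = 14.0912
D_4 = 15.8272
TV_4 = 16.1026/(0.071−0.0174) = 300.4221
P₀ = Σ Dₜ/(1+r)ᵗ + TV_4/(1+r)^4 = 271.6532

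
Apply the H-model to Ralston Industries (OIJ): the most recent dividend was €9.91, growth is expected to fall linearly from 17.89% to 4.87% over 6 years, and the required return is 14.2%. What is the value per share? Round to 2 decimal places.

€152.88

H-model: P₀ = D₀[(1+g_L) + H(g_S−g_L)]/(r−g_L), with H = 6/2 = 3.
P₀ = 9.91 × [(1+0.0487) + 3×(0.1789−0.0487)] / (0.142−0.0487)
   = 9.91 × 1.4393 / 0.0933 = 152.8774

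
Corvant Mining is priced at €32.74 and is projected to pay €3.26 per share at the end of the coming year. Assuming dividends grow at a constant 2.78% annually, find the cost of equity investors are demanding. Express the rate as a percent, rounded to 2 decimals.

Rearranging the constant-growth DDM: r = D₁/P₀ + g.
r = 3.2600 / 32.74 + 0.0278 = 0.09957 + 0.0278 = 0.12737

12.74%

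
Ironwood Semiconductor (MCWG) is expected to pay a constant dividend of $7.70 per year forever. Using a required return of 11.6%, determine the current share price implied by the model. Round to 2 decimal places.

Zero-growth DDM (perpetuity): P₀ = D/r = 7.70 / 0.116 = 66.3793

$66.38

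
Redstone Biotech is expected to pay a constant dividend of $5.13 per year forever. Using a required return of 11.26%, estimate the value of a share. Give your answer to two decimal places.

Zero-growth DDM (perpetuity): P₀ = D/r = 5.13 / 0.1126 = 45.5595

$45.56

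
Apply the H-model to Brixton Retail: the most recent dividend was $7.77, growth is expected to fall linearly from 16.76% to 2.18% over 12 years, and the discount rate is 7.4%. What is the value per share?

H-model: P₀ = D₀[(1+g_L) + H(g_S−g_L)]/(r−g_L), with H = 12/2 = 6.
P₀ = 7.77 × [(1+0.0218) + 6×(0.1676−0.0218)] / (0.074−0.0218)
   = 7.77 × 1.8966 / 0.0522 = 282.3100

$282.31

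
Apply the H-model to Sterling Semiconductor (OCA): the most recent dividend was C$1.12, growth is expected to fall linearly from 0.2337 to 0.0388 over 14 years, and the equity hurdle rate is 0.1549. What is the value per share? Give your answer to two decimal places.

H-model: P₀ = D₀[(1+g_L) + H(g_S−g_L)]/(r−g_L), with H = 14/2 = 7.
P₀ = 1.12 × [(1+0.0388) + 7×(0.2337−0.0388)] / (0.1549−0.0388)
   = 1.12 × 2.4031 / 0.1161 = 23.1824

C$23.18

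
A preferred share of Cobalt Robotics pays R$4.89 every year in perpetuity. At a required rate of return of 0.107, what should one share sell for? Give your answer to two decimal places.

Zero-growth DDM (perpetuity): P₀ = D/r = 4.89 / 0.107 = 45.7009

R$45.70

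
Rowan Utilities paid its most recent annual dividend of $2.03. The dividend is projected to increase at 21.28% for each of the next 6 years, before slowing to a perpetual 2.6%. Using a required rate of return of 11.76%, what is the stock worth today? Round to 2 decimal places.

$53.51

Two-stage DDM. Project D₁…D_6 at 0.2128, terminal growth 0.026, discount at r = 0.1176.
D_1 = 2.4620
D_2 = 2.9859
D_3 = 3.6213
D_4 = 4.3919
D_5 = 5.3265
D_6 = 6.4600
Terminal value at t=6: TV = D_7/(r−g) = 6.6279/(0.1176−0.026) = 72.3574
P₀ = 2.4620/(1+0.1176)^1 + 2.9859/(1+0.1176)^2 + 3.6213/(1+0.1176)^3 + 4.3919/(1+0.1176)^4 + 5.3265/(1+0.1176)^5 + 6.4600/(1+0.1176)^6 + 72.3574/(1+0.1176)^6 = 53.5065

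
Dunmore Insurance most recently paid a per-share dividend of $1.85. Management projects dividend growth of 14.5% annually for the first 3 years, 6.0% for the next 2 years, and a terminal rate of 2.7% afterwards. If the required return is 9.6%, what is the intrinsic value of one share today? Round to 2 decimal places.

Three-stage DDM. Project D₁…D_5; terminal Gordon value at t=5 with g = 0.027; discount at r = 0.096.
D_1 = 2.1183
D_2 = 2.4254
D_3 = 2.7771
D_4 = 2.9437
D_5 = 3.1203
TV_5 = 3.2046/(0.096−0.027) = 46.4431
P₀ = Σ Dₜ/(1+r)ᵗ + TV_5/(1+r)^5 = 39.4420

$39.44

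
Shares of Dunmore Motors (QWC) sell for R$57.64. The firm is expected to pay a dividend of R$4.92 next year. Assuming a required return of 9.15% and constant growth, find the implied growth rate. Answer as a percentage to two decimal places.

From P₀ = D₁/(r − g), the implied growth is g = r − D₁/P₀.
g = 0.0915 − 4.92/57.64 = 0.0915 − 0.08536 = 0.00614

0.61%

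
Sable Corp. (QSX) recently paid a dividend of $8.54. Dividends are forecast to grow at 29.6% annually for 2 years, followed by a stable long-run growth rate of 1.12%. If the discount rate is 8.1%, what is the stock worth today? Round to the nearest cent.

$200.34

Two-stage DDM. Project D₁…D_2 at 0.296, terminal growth 0.0112, discount at r = 0.081.
D_1 = 11.0678
D_2 = 14.3439
Terminal value at t=2: TV = D_3/(r−g) = 14.5046/(0.081−0.0112) = 207.8019
P₀ = 11.0678/(1+0.081)^1 + 14.3439/(1+0.081)^2 + 207.8019/(1+0.081)^2 = 200.3406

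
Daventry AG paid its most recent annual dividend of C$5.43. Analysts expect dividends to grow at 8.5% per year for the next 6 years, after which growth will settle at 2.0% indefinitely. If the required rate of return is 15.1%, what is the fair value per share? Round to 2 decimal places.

Two-stage DDM. Project D₁…D_6 at 0.085, terminal growth 0.02, discount at r = 0.151.
D_1 = 5.8915
D_2 = 6.3923
D_3 = 6.9357
D_4 = 7.5252
D_5 = 8.1649
D_6 = 8.8589
Terminal value at t=6: TV = D_7/(r−g) = 9.0360/(0.151−0.02) = 68.9774
P₀ = 5.8915/(1+0.151)^1 + 6.3923/(1+0.151)^2 + 6.9357/(1+0.151)^3 + 7.5252/(1+0.151)^4 + 8.1649/(1+0.151)^5 + 8.8589/(1+0.151)^6 + 68.9774/(1+0.151)^6 = 56.2974

C$56.30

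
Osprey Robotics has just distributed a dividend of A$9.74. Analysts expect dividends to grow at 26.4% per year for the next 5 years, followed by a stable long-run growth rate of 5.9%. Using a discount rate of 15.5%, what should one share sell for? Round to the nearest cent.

A$233.01

Two-stage DDM. Project D₁…D_5 at 0.264, terminal growth 0.059, discount at r = 0.155.
D_1 = 12.3114
D_2 = 15.5616
D_3 = 19.6698
D_4 = 24.8626
D_5 = 31.4264
Terminal value at t=5: TV = D_6/(r−g) = 33.2805/(0.155−0.059) = 346.6722
P₀ = 12.3114/(1+0.155)^1 + 15.5616/(1+0.155)^2 + 19.6698/(1+0.155)^3 + 24.8626/(1+0.155)^4 + 31.4264/(1+0.155)^5 + 346.6722/(1+0.155)^5 = 233.0091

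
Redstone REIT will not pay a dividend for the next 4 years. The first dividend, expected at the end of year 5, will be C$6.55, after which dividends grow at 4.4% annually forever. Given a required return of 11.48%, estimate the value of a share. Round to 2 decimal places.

Deferred-dividend DDM. At t=4 the remaining stream is a growing perpetuity with first payment D_5 = 6.55.
V_4 = D_5/(r−g) = 6.55/(0.1148−0.044) = 92.5141
P₀ = V_4/(1+r)^4 = 92.5141/(1+0.1148)^4 = 59.8991

C$59.90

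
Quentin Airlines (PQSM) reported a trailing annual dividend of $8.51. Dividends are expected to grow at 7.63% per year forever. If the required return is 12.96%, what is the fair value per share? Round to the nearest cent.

Gordon growth model: P₀ = D₁/(r − g). D₁ = 8.51 × (1 + 0.0763) = 9.1593.
P₀ = 9.1593 / (0.1296 − 0.0763) = 9.1593 / 0.0533 = 171.8445

$171.84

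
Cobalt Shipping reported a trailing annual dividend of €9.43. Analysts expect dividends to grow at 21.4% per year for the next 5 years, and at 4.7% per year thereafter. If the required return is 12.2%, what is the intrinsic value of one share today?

Two-stage DDM. Project D₁…D_5 at 0.214, terminal growth 0.047, discount at r = 0.122.
D_1 = 11.4480
D_2 = 13.8979
D_3 = 16.8720
D_4 = 20.4827
D_5 = 24.8660
Terminal value at t=5: TV = D_6/(r−g) = 26.0347/(0.122−0.047) = 347.1287
P₀ = 11.4480/(1+0.122)^1 + 13.8979/(1+0.122)^2 + 16.8720/(1+0.122)^3 + 20.4827/(1+0.122)^4 + 24.8660/(1+0.122)^5 + 347.1287/(1+0.122)^5 = 255.3179

€255.32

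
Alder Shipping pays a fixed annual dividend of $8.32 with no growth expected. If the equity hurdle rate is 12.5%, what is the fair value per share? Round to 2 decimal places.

Zero-growth DDM (perpetuity): P₀ = D/r = 8.32 / 0.125 = 66.5600

$66.56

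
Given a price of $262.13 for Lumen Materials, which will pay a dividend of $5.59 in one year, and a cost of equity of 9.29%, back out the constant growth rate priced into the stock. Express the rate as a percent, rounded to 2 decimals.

From P₀ = D₁/(r − g), the implied growth is g = r − D₁/P₀.
g = 0.0929 − 5.59/262.13 = 0.0929 − 0.02133 = 0.07157

7.16%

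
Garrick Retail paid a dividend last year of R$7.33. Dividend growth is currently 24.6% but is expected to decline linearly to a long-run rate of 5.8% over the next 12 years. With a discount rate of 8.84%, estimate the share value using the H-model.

R$527.08

H-model: P₀ = D₀[(1+g_L) + H(g_S−g_L)]/(r−g_L), with H = 12/2 = 6.
P₀ = 7.33 × [(1+0.058) + 6×(0.246−0.058)] / (0.0884−0.058)
   = 7.33 × 2.1860 / 0.0304 = 527.0849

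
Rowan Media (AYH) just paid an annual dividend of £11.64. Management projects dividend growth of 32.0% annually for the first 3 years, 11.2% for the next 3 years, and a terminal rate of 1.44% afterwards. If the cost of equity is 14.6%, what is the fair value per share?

Three-stage DDM. Project D₁…D_6; terminal Gordon value at t=6 with g = 0.0144; discount at r = 0.146.
D_1 = 15.3648
D_2 = 20.2815
D_3 = 26.7716
D_4 = 29.7700
D_5 = 33.1043
D_6 = 36.8120
TV_6 = 37.3421/(0.146−0.0144) = 283.7543
P₀ = Σ Dₜ/(1+r)ᵗ + TV_6/(1+r)^6 = 222.1635

£222.16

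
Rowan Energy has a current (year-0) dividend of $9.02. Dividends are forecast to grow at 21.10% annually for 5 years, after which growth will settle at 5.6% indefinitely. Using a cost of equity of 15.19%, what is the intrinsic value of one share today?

Two-stage DDM. Project D₁…D_5 at 0.211, terminal growth 0.056, discount at r = 0.1519.
D_1 = 10.9232
D_2 = 13.2280
D_3 = 16.0191
D_4 = 19.3992
D_5 = 23.4924
Terminal value at t=5: TV = D_6/(r−g) = 24.8080/(0.1519−0.056) = 258.6858
P₀ = 10.9232/(1+0.1519)^1 + 13.2280/(1+0.1519)^2 + 16.0191/(1+0.1519)^3 + 19.3992/(1+0.1519)^4 + 23.4924/(1+0.1519)^5 + 258.6858/(1+0.1519)^5 = 180.0907

$180.09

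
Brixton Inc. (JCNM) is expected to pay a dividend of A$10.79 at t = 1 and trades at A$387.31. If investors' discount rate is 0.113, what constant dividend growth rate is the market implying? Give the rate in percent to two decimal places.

8.51%

From P₀ = D₁/(r − g), the implied growth is g = r − D₁/P₀.
g = 0.113 − 10.79/387.31 = 0.113 − 0.02786 = 0.08514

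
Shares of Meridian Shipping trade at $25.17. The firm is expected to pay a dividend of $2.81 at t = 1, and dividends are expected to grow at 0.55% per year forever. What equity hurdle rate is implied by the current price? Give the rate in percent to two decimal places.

Rearranging the constant-growth DDM: r = D₁/P₀ + g.
r = 2.8100 / 25.17 + 0.0055 = 0.11164 + 0.0055 = 0.11714

11.71%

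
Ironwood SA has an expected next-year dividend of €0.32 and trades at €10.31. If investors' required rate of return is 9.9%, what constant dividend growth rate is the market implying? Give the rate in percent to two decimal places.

6.80%

From P₀ = D₁/(r − g), the implied growth is g = r − D₁/P₀.
g = 0.099 − 0.32/10.31 = 0.099 − 0.03104 = 0.06796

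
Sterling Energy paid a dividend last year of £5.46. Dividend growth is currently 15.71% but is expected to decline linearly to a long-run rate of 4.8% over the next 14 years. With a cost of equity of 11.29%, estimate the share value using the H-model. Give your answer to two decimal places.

£152.42

H-model: P₀ = D₀[(1+g_L) + H(g_S−g_L)]/(r−g_L), with H = 14/2 = 7.
P₀ = 5.46 × [(1+0.048) + 7×(0.1571−0.048)] / (0.1129−0.048)
   = 5.46 × 1.8117 / 0.0649 = 152.4173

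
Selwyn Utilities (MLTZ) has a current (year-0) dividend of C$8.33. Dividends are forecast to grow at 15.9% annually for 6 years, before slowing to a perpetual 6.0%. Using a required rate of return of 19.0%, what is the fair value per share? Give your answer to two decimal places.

C$103.59

Two-stage DDM. Project D₁…D_6 at 0.159, terminal growth 0.06, discount at r = 0.19.
D_1 = 9.6545
D_2 = 11.1895
D_3 = 12.9687
D_4 = 15.0307
D_5 = 17.4206
D_6 = 20.1904
Terminal value at t=6: TV = D_7/(r−g) = 21.4019/(0.19−0.06) = 164.6297
P₀ = 9.6545/(1+0.19)^1 + 11.1895/(1+0.19)^2 + 12.9687/(1+0.19)^3 + 15.0307/(1+0.19)^4 + 17.4206/(1+0.19)^5 + 20.1904/(1+0.19)^6 + 164.6297/(1+0.19)^6 = 103.5889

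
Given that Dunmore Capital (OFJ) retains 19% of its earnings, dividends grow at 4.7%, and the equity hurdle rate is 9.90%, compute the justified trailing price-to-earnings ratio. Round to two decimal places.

Payout ratio b = 1 − 0.19 = 0.81.
Justified trailing P/E = b(1+g)/(r−g) = 0.81×(1+0.047)/(0.099−0.047) = 16.3090

16.31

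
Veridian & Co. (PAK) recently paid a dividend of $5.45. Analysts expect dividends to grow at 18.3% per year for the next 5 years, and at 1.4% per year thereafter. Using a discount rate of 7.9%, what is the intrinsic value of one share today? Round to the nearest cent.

$170.91

Two-stage DDM. Project D₁…D_5 at 0.183, terminal growth 0.014, discount at r = 0.079.
D_1 = 6.4474
D_2 = 7.6272
D_3 = 9.0230
D_4 = 10.6742
D_5 = 12.6276
Terminal value at t=5: TV = D_6/(r−g) = 12.8044/(0.079−0.014) = 196.9903
P₀ = 6.4474/(1+0.079)^1 + 7.6272/(1+0.079)^2 + 9.0230/(1+0.079)^3 + 10.6742/(1+0.079)^4 + 12.6276/(1+0.079)^5 + 196.9903/(1+0.079)^5 = 170.9089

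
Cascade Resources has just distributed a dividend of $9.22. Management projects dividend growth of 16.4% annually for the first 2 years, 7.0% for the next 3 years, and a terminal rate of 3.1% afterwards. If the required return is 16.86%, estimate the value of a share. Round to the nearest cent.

Three-stage DDM. Project D₁…D_5; terminal Gordon value at t=5 with g = 0.031; discount at r = 0.1686.
D_1 = 10.7321
D_2 = 12.4921
D_3 = 13.3666
D_4 = 14.3023
D_5 = 15.3034
TV_5 = 15.7778/(0.1686−0.031) = 114.6644
P₀ = Σ Dₜ/(1+r)ᵗ + TV_5/(1+r)^5 = 94.0117

$94.01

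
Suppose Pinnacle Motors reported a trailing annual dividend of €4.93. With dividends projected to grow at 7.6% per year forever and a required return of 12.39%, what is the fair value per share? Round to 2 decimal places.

€110.74

Gordon growth model: P₀ = D₁/(r − g). D₁ = 4.93 × (1 + 0.076) = 5.3047.
P₀ = 5.3047 / (0.1239 − 0.076) = 5.3047 / 0.0479 = 110.7449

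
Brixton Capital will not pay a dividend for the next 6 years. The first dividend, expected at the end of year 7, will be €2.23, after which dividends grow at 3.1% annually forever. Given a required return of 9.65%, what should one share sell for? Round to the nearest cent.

€19.59

Deferred-dividend DDM. At t=6 the remaining stream is a growing perpetuity with first payment D_7 = 2.23.
V_6 = D_7/(r−g) = 2.23/(0.0965−0.031) = 34.0458
P₀ = V_6/(1+r)^6 = 34.0458/(1+0.0965)^6 = 19.5890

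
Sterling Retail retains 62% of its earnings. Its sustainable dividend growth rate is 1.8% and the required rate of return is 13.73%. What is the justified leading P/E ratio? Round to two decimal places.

3.19

Payout ratio b = 1 − 0.62 = 0.38.
Justified leading P/E = b/(r−g) = 0.38/(0.1373−0.018) = 3.1852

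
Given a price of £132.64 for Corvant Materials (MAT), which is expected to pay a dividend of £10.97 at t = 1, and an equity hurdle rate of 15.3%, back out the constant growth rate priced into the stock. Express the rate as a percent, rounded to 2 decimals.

From P₀ = D₁/(r − g), the implied growth is g = r − D₁/P₀.
g = 0.153 − 10.97/132.64 = 0.153 − 0.08271 = 0.07029

7.03%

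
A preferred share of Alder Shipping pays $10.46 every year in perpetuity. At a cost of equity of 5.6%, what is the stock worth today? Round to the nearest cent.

Zero-growth DDM (perpetuity): P₀ = D/r = 10.46 / 0.056 = 186.7857

$186.79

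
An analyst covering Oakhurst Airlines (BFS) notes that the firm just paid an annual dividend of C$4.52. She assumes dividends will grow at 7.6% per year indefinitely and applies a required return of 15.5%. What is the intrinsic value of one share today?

Gordon growth model: P₀ = D₁/(r − g). D₁ = 4.52 × (1 + 0.076) = 4.8635.
P₀ = 4.8635 / (0.155 − 0.076) = 4.8635 / 0.079 = 61.5635

C$61.56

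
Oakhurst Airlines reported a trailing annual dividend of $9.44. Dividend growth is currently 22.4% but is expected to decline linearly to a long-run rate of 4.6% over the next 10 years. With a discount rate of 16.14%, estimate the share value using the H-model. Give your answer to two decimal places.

$158.37

H-model: P₀ = D₀[(1+g_L) + H(g_S−g_L)]/(r−g_L), with H = 10/2 = 5.
P₀ = 9.44 × [(1+0.046) + 5×(0.224−0.046)] / (0.1614−0.046)
   = 9.44 × 1.9360 / 0.1154 = 158.3695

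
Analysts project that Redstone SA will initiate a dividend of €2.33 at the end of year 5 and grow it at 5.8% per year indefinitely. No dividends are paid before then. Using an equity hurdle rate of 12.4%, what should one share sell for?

Deferred-dividend DDM. At t=4 the remaining stream is a growing perpetuity with first payment D_5 = 2.33.
V_4 = D_5/(r−g) = 2.33/(0.124−0.058) = 35.3030
P₀ = V_4/(1+r)^4 = 35.3030/(1+0.124)^4 = 22.1180

€22.12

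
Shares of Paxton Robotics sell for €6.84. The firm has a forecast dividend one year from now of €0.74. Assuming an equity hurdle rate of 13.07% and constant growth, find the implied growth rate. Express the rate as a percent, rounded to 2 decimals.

2.25%

From P₀ = D₁/(r − g), the implied growth is g = r − D₁/P₀.
g = 0.1307 − 0.74/6.84 = 0.1307 − 0.10819 = 0.02251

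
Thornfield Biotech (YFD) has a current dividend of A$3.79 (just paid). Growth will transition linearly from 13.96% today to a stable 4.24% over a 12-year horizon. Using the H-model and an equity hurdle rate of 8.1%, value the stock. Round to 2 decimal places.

H-model: P₀ = D₀[(1+g_L) + H(g_S−g_L)]/(r−g_L), with H = 12/2 = 6.
P₀ = 3.79 × [(1+0.0424) + 6×(0.1396−0.0424)] / (0.081−0.0424)
   = 3.79 × 1.6256 / 0.0386 = 159.6120

A$159.61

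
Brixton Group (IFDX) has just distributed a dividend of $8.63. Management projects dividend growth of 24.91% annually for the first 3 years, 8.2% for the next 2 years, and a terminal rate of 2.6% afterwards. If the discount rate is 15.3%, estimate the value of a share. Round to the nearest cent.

$128.48

Three-stage DDM. Project D₁…D_5; terminal Gordon value at t=5 with g = 0.026; discount at r = 0.153.
D_1 = 10.7797
D_2 = 13.4650
D_3 = 16.8191
D_4 = 18.1983
D_5 = 19.6905
TV_5 = 20.2025/(0.153−0.026) = 159.0745
P₀ = Σ Dₜ/(1+r)ᵗ + TV_5/(1+r)^5 = 128.4751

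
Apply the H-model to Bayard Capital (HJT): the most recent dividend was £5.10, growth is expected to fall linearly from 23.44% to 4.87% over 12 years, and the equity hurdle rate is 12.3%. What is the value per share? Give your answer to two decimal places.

£148.46

H-model: P₀ = D₀[(1+g_L) + H(g_S−g_L)]/(r−g_L), with H = 12/2 = 6.
P₀ = 5.10 × [(1+0.0487) + 6×(0.2344−0.0487)] / (0.123−0.0487)
   = 5.10 × 2.1629 / 0.0743 = 148.4629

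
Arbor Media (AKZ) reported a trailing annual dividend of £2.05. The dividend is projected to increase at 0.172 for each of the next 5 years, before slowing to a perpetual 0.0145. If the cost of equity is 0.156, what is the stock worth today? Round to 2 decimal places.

Two-stage DDM. Project D₁…D_5 at 0.172, terminal growth 0.0145, discount at r = 0.156.
D_1 = 2.4026
D_2 = 2.8158
D_3 = 3.3002
D_4 = 3.8678
D_5 = 4.5331
Terminal value at t=5: TV = D_6/(r−g) = 4.5988/(0.156−0.0145) = 32.5003
P₀ = 2.4026/(1+0.156)^1 + 2.8158/(1+0.156)^2 + 3.3002/(1+0.156)^3 + 3.8678/(1+0.156)^4 + 4.5331/(1+0.156)^5 + 32.5003/(1+0.156)^5 = 26.4269

£26.43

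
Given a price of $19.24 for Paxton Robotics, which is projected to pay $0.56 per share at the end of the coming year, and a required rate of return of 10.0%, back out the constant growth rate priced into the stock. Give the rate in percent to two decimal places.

From P₀ = D₁/(r − g), the implied growth is g = r − D₁/P₀.
g = 0.1 − 0.56/19.24 = 0.1 − 0.02911 = 0.07089

7.09%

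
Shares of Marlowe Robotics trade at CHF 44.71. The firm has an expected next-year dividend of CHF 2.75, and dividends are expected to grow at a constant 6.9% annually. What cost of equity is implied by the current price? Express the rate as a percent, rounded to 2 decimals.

Rearranging the constant-growth DDM: r = D₁/P₀ + g.
r = 2.7500 / 44.71 + 0.069 = 0.06151 + 0.069 = 0.13051

13.05%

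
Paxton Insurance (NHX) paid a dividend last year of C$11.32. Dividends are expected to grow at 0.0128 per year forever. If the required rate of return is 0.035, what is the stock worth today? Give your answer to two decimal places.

Gordon growth model: P₀ = D₁/(r − g). D₁ = 11.32 × (1 + 0.0128) = 11.4649.
P₀ = 11.4649 / (0.035 − 0.0128) = 11.4649 / 0.0222 = 516.4368

C$516.44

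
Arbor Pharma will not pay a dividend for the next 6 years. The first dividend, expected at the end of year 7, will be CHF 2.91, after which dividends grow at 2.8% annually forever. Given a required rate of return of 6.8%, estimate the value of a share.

Deferred-dividend DDM. At t=6 the remaining stream is a growing perpetuity with first payment D_7 = 2.91.
V_6 = D_7/(r−g) = 2.91/(0.068−0.028) = 72.7500
P₀ = V_6/(1+r)^6 = 72.7500/(1+0.068)^6 = 49.0236

CHF 49.02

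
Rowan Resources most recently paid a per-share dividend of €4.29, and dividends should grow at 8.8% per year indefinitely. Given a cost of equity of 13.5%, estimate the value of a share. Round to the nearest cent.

Gordon growth model: P₀ = D₁/(r − g). D₁ = 4.29 × (1 + 0.088) = 4.6675.
P₀ = 4.6675 / (0.135 − 0.088) = 4.6675 / 0.047 = 99.3089

€99.31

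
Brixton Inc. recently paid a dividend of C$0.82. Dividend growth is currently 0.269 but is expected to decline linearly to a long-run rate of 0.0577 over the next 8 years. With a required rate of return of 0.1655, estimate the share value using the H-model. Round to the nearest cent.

C$14.47

H-model: P₀ = D₀[(1+g_L) + H(g_S−g_L)]/(r−g_L), with H = 8/2 = 4.
P₀ = 0.82 × [(1+0.0577) + 4×(0.269−0.0577)] / (0.1655−0.0577)
   = 0.82 × 1.9029 / 0.1078 = 14.4747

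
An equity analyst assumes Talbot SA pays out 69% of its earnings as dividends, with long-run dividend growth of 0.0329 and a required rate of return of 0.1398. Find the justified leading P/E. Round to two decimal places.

6.45

Justified leading P/E = b/(r−g) = 0.69/(0.1398−0.0329) = 6.4546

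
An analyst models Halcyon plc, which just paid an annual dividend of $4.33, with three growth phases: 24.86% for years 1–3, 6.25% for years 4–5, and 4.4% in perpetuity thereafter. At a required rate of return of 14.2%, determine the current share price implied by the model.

$77.92

Three-stage DDM. Project D₁…D_5; terminal Gordon value at t=5 with g = 0.044; discount at r = 0.142.
D_1 = 5.4064
D_2 = 6.7505
D_3 = 8.4286
D_4 = 8.9554
D_5 = 9.5152
TV_5 = 9.9338/(0.142−0.044) = 101.3655
P₀ = Σ Dₜ/(1+r)ᵗ + TV_5/(1+r)^5 = 77.9203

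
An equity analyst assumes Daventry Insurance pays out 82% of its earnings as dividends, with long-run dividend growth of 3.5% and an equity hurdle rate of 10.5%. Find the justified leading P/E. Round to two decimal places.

Justified leading P/E = b/(r−g) = 0.82/(0.105−0.035) = 11.7143

11.71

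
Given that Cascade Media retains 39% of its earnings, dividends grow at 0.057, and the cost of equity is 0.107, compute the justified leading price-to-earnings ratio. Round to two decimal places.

Payout ratio b = 1 − 0.39 = 0.61.
Justified leading P/E = b/(r−g) = 0.61/(0.107−0.057) = 12.2000

12.20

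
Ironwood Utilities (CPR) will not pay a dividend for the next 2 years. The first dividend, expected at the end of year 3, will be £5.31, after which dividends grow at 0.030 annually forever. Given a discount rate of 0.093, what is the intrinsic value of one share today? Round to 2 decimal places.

Deferred-dividend DDM. At t=2 the remaining stream is a growing perpetuity with first payment D_3 = 5.31.
V_2 = D_3/(r−g) = 5.31/(0.093−0.03) = 84.2857
P₀ = V_2/(1+r)^2 = 84.2857/(1+0.093)^2 = 70.5527

£70.55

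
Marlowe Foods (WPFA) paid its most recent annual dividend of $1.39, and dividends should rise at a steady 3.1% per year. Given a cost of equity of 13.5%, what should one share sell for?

Gordon growth model: P₀ = D₁/(r − g). D₁ = 1.39 × (1 + 0.031) = 1.4331.
P₀ = 1.4331 / (0.135 − 0.031) = 1.4331 / 0.104 = 13.7797

$13.78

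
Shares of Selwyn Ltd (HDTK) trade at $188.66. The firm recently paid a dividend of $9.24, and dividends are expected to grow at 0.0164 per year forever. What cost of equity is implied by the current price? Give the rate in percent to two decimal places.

Rearranging the constant-growth DDM: r = D₁/P₀ + g.
D₁ = 9.24 × (1 + 0.0164) = 9.3915.
r = 9.3915 / 188.66 + 0.0164 = 0.04978 + 0.0164 = 0.06618

6.62%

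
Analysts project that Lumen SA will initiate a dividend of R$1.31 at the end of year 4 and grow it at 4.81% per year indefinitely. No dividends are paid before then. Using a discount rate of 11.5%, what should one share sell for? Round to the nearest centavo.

Deferred-dividend DDM. At t=3 the remaining stream is a growing perpetuity with first payment D_4 = 1.31.
V_3 = D_4/(r−g) = 1.31/(0.115−0.0481) = 19.5815
P₀ = V_3/(1+r)^3 = 19.5815/(1+0.115)^3 = 14.1260

R$14.13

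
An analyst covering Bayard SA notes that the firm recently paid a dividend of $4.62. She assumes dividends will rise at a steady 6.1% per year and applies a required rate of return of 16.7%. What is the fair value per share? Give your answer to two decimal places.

Gordon growth model: P₀ = D₁/(r − g). D₁ = 4.62 × (1 + 0.061) = 4.9018.
P₀ = 4.9018 / (0.167 − 0.061) = 4.9018 / 0.106 = 46.2436

$46.24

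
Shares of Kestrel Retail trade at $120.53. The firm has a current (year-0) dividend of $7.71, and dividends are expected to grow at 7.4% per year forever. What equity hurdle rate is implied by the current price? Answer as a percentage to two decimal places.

14.27%

Rearranging the constant-growth DDM: r = D₁/P₀ + g.
D₁ = 7.71 × (1 + 0.074) = 8.2805.
r = 8.2805 / 120.53 + 0.074 = 0.06870 + 0.074 = 0.14270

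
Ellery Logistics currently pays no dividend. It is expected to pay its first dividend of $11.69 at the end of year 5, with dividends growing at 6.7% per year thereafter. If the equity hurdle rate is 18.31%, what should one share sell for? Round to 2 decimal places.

$51.39

Deferred-dividend DDM. At t=4 the remaining stream is a growing perpetuity with first payment D_5 = 11.69.
V_4 = D_5/(r−g) = 11.69/(0.1831−0.067) = 100.6891
P₀ = V_4/(1+r)^4 = 100.6891/(1+0.1831)^4 = 51.3921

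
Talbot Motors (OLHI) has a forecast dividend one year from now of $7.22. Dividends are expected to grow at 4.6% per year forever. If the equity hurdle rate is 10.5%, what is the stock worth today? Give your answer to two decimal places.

Gordon growth model: P₀ = D₁/(r − g), with D₁ = 7.22 given directly.
P₀ = 7.2200 / (0.105 − 0.046) = 7.2200 / 0.059 = 122.3729

$122.37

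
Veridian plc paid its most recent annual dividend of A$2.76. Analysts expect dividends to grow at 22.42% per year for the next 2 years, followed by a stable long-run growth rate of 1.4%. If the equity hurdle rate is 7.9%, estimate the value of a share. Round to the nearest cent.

A$62.11

Two-stage DDM. Project D₁…D_2 at 0.2242, terminal growth 0.014, discount at r = 0.079.
D_1 = 3.3788
D_2 = 4.1363
Terminal value at t=2: TV = D_3/(r−g) = 4.1942/(0.079−0.014) = 64.5265
P₀ = 3.3788/(1+0.079)^1 + 4.1363/(1+0.079)^2 + 64.5265/(1+0.079)^2 = 62.1079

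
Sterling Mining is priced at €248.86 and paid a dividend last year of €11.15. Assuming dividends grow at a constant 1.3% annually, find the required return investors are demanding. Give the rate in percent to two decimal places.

5.84%

Rearranging the constant-growth DDM: r = D₁/P₀ + g.
D₁ = 11.15 × (1 + 0.013) = 11.2950.
r = 11.2950 / 248.86 + 0.013 = 0.04539 + 0.013 = 0.05839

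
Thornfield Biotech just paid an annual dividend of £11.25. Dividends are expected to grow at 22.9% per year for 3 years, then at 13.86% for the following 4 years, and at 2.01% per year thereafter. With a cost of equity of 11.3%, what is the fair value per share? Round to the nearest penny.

Three-stage DDM. Project D₁…D_7; terminal Gordon value at t=7 with g = 0.0201; discount at r = 0.113.
D_1 = 13.8263
D_2 = 16.9925
D_3 = 20.8837
D_4 = 23.7782
D_5 = 27.0739
D_6 = 30.8263
D_7 = 35.0989
TV_7 = 35.8043/(0.113−0.0201) = 385.4073
P₀ = Σ Dₜ/(1+r)ᵗ + TV_7/(1+r)^7 = 287.5993

£287.60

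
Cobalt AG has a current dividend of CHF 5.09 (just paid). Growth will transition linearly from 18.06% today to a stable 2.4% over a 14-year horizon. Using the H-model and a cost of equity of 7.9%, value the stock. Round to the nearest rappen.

H-model: P₀ = D₀[(1+g_L) + H(g_S−g_L)]/(r−g_L), with H = 14/2 = 7.
P₀ = 5.09 × [(1+0.024) + 7×(0.1806−0.024)] / (0.079−0.024)
   = 5.09 × 2.1202 / 0.055 = 196.2149

CHF 196.21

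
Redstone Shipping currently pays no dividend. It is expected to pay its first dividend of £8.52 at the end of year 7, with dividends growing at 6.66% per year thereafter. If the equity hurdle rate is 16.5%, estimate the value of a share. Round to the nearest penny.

£34.63

Deferred-dividend DDM. At t=6 the remaining stream is a growing perpetuity with first payment D_7 = 8.52.
V_6 = D_7/(r−g) = 8.52/(0.165−0.0666) = 86.5854
P₀ = V_6/(1+r)^6 = 86.5854/(1+0.165)^6 = 34.6329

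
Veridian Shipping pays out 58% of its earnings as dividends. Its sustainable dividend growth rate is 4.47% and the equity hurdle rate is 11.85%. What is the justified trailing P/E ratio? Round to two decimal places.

8.21

Justified trailing P/E = b(1+g)/(r−g) = 0.58×(1+0.0447)/(0.1185−0.0447) = 8.2104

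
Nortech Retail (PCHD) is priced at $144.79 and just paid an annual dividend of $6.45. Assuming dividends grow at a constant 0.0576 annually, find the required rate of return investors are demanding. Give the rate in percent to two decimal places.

Rearranging the constant-growth DDM: r = D₁/P₀ + g.
D₁ = 6.45 × (1 + 0.0576) = 6.8215.
r = 6.8215 / 144.79 + 0.0576 = 0.04711 + 0.0576 = 0.10471

10.47%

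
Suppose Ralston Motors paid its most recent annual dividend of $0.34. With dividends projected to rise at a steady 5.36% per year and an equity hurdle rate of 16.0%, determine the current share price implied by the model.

Gordon growth model: P₀ = D₁/(r − g). D₁ = 0.34 × (1 + 0.0536) = 0.3582.
P₀ = 0.3582 / (0.16 − 0.0536) = 0.3582 / 0.1064 = 3.3668

$3.37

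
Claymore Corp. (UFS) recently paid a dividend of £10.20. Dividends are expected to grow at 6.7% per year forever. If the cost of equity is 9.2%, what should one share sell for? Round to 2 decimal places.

Gordon growth model: P₀ = D₁/(r − g). D₁ = 10.20 × (1 + 0.067) = 10.8834.
P₀ = 10.8834 / (0.092 − 0.067) = 10.8834 / 0.025 = 435.3360

£435.34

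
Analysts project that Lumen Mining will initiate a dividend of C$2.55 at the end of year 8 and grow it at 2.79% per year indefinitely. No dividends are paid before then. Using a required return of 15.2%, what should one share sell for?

Deferred-dividend DDM. At t=7 the remaining stream is a growing perpetuity with first payment D_8 = 2.55.
V_7 = D_8/(r−g) = 2.55/(0.152−0.0279) = 20.5479
P₀ = V_7/(1+r)^7 = 20.5479/(1+0.152)^7 = 7.6313

C$7.63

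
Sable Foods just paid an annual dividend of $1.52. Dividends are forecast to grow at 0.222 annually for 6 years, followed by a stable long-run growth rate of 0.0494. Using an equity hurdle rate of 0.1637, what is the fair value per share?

$29.57

Two-stage DDM. Project D₁…D_6 at 0.222, terminal growth 0.0494, discount at r = 0.1637.
D_1 = 1.8574
D_2 = 2.2698
D_3 = 2.7737
D_4 = 3.3894
D_5 = 4.1419
D_6 = 5.0614
Terminal value at t=6: TV = D_7/(r−g) = 5.3114/(0.1637−0.0494) = 46.4692
P₀ = 1.8574/(1+0.1637)^1 + 2.2698/(1+0.1637)^2 + 2.7737/(1+0.1637)^3 + 3.3894/(1+0.1637)^4 + 4.1419/(1+0.1637)^5 + 5.0614/(1+0.1637)^6 + 46.4692/(1+0.1637)^6 = 29.5715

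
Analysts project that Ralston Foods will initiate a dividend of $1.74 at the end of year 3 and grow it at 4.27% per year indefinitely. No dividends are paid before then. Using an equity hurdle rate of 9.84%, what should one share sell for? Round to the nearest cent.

Deferred-dividend DDM. At t=2 the remaining stream is a growing perpetuity with first payment D_3 = 1.74.
V_2 = D_3/(r−g) = 1.74/(0.0984−0.0427) = 31.2388
P₀ = V_2/(1+r)^2 = 31.2388/(1+0.0984)^2 = 25.8924

$25.89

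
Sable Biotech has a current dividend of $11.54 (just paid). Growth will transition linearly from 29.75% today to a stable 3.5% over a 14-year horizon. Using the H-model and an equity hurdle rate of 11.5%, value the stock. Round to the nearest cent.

$414.36

H-model: P₀ = D₀[(1+g_L) + H(g_S−g_L)]/(r−g_L), with H = 14/2 = 7.
P₀ = 11.54 × [(1+0.035) + 7×(0.2975−0.035)] / (0.115−0.035)
   = 11.54 × 2.8725 / 0.08 = 414.3581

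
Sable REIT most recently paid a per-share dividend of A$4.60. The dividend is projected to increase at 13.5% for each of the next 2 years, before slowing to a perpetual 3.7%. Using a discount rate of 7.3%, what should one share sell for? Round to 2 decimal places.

Two-stage DDM. Project D₁…D_2 at 0.135, terminal growth 0.037, discount at r = 0.073.
D_1 = 5.2210
D_2 = 5.9258
Terminal value at t=2: TV = D_3/(r−g) = 6.1451/(0.073−0.037) = 170.6970
P₀ = 5.2210/(1+0.073)^1 + 5.9258/(1+0.073)^2 + 170.6970/(1+0.073)^2 = 158.2736

A$158.27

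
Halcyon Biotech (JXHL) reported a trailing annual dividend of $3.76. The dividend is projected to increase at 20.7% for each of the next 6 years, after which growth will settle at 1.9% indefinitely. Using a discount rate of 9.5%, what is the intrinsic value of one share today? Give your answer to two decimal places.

$122.59

Two-stage DDM. Project D₁…D_6 at 0.207, terminal growth 0.019, discount at r = 0.095.
D_1 = 4.5383
D_2 = 5.4778
D_3 = 6.6116
D_4 = 7.9803
D_5 = 9.6322
D_6 = 11.6260
Terminal value at t=6: TV = D_7/(r−g) = 11.8469/(0.095−0.019) = 155.8806
P₀ = 4.5383/(1+0.095)^1 + 5.4778/(1+0.095)^2 + 6.6116/(1+0.095)^3 + 7.9803/(1+0.095)^4 + 9.6322/(1+0.095)^5 + 11.6260/(1+0.095)^6 + 155.8806/(1+0.095)^6 = 122.5917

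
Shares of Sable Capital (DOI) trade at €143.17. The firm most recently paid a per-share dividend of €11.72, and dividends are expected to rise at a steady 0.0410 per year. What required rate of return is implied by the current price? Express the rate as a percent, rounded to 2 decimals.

12.62%

Rearranging the constant-growth DDM: r = D₁/P₀ + g.
D₁ = 11.72 × (1 + 0.041) = 12.2005.
r = 12.2005 / 143.17 + 0.041 = 0.08522 + 0.041 = 0.12622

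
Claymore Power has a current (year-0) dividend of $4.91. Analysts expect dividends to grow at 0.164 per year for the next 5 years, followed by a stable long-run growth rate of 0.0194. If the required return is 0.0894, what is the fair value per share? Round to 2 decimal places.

$129.65

Two-stage DDM. Project D₁…D_5 at 0.164, terminal growth 0.0194, discount at r = 0.0894.
D_1 = 5.7152
D_2 = 6.6525
D_3 = 7.7436
D_4 = 9.0135
D_5 = 10.4917
Terminal value at t=5: TV = D_6/(r−g) = 10.6953/(0.0894−0.0194) = 152.7893
P₀ = 5.7152/(1+0.0894)^1 + 6.6525/(1+0.0894)^2 + 7.7436/(1+0.0894)^3 + 9.0135/(1+0.0894)^4 + 10.4917/(1+0.0894)^5 + 152.7893/(1+0.0894)^5 = 129.6545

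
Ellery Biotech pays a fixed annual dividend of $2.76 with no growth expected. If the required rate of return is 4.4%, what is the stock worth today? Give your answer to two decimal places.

$62.73

Zero-growth DDM (perpetuity): P₀ = D/r = 2.76 / 0.044 = 62.7273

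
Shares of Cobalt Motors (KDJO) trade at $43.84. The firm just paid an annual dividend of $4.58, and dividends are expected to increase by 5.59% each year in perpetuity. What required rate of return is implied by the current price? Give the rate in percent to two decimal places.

Rearranging the constant-growth DDM: r = D₁/P₀ + g.
D₁ = 4.58 × (1 + 0.0559) = 4.8360.
r = 4.8360 / 43.84 + 0.0559 = 0.11031 + 0.0559 = 0.16621

16.62%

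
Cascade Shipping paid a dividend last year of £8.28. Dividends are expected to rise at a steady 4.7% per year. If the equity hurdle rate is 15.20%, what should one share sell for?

£82.56

Gordon growth model: P₀ = D₁/(r − g). D₁ = 8.28 × (1 + 0.047) = 8.6692.
P₀ = 8.6692 / (0.152 − 0.047) = 8.6692 / 0.105 = 82.5634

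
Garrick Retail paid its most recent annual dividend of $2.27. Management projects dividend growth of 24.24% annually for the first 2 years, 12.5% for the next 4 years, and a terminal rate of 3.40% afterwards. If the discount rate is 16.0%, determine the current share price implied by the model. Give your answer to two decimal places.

$33.59

Three-stage DDM. Project D₁…D_6; terminal Gordon value at t=6 with g = 0.034; discount at r = 0.16.
D_1 = 2.8202
D_2 = 3.5039
D_3 = 3.9419
D_4 = 4.4346
D_5 = 4.9889
D_6 = 5.6125
TV_6 = 5.8034/(0.16−0.034) = 46.0584
P₀ = Σ Dₜ/(1+r)ᵗ + TV_6/(1+r)^6 = 33.5930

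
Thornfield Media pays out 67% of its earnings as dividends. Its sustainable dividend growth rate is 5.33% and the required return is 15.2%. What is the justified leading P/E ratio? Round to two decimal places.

6.79

Justified leading P/E = b/(r−g) = 0.67/(0.152−0.0533) = 6.7882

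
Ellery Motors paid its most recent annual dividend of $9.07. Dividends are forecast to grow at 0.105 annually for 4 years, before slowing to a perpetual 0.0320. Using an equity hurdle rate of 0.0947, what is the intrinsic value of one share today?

Two-stage DDM. Project D₁…D_4 at 0.105, terminal growth 0.032, discount at r = 0.0947.
D_1 = 10.0223
D_2 = 11.0747
D_3 = 12.2375
D_4 = 13.5225
Terminal value at t=4: TV = D_5/(r−g) = 13.9552/(0.0947−0.032) = 222.5710
P₀ = 10.0223/(1+0.0947)^1 + 11.0747/(1+0.0947)^2 + 12.2375/(1+0.0947)^3 + 13.5225/(1+0.0947)^4 + 222.5710/(1+0.0947)^4 = 192.1259

$192.13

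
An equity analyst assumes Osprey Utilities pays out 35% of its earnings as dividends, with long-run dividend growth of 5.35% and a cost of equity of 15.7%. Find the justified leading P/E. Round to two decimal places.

3.38

Justified leading P/E = b/(r−g) = 0.35/(0.157−0.0535) = 3.3816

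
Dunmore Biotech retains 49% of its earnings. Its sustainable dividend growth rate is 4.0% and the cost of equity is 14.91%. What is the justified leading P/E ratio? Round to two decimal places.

Payout ratio b = 1 − 0.49 = 0.51.
Justified leading P/E = b/(r−g) = 0.51/(0.1491−0.04) = 4.6746

4.67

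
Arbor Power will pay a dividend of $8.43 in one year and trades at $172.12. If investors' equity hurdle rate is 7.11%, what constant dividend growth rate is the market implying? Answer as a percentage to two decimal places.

2.21%

From P₀ = D₁/(r − g), the implied growth is g = r − D₁/P₀.
g = 0.0711 − 8.43/172.12 = 0.0711 − 0.04898 = 0.02212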